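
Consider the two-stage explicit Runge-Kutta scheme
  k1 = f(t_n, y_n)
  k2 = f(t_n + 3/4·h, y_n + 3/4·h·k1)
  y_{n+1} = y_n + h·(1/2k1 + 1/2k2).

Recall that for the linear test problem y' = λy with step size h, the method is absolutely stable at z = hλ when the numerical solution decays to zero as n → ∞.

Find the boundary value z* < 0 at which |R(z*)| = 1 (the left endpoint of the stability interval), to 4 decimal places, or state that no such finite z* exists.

On y'=λy, z=hλ:
  k1=λy_n ⇒ h·k1=z·y_n;  k2=λ(1+3/4z)y_n ⇒ h·k2=z(1+3/4z)y_n
  y_{n+1}/y_n = 1 + 1/2z + 1/2z(1+3/4z) = 1 + z + 3/8z²
  R(z) = 1 + z + 3/8z².

Find x<0 with |R(x)|<1.
x=-0.62: |R|=0.5241
R=1: x+3/8x²=0 ⇒ x=−8/3=-2.6667; min R=1−1/(4·3/8)=0.3333>−1
Confirm numerically:
  x=-2.238: |R|=0.64024 <1
  x=-1.959: |R|=0.48013 <1
  x=-1.933: |R|=0.46818 <1
  x=-1.137: |R|=0.34779 <1
  x=-2.744: |R|=1.07958 >1
  x=-2.717: |R|=1.05128 >1
Stable set (-2.6667, 0).

left endpoint -2.6667.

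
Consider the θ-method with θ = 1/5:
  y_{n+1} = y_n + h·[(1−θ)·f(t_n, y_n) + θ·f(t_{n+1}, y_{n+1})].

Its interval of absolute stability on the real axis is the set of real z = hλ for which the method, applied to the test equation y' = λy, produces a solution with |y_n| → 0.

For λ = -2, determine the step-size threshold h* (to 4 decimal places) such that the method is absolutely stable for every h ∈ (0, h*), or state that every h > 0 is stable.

Set f=λy, z=hλ:
  y_{n+1} = y_n + z·[4/5·y_n + 1/5·y_{n+1}] ⇒ (1 − 1/5z)y_{n+1} = (1 + 4/5z)y_n
  so R(z) = (1 + 4/5z)/(1 − 1/5z).

Need |R(x)|<1, x<0.
x=-0.43: |R|=0.6041
R=−1: 1+4/5x = −1+1/5x ⇒ -3/5x=2 ⇒ x=2/(-3/5)=-3.3333
Confirm numerically:
  x=-2.335: |R|=0.59168 <1
  x=-2.150: |R|=0.50350 <1
  x=-1.963: |R|=0.40959 <1
  x=-3.812: |R|=1.16296 >1
  x=-3.711: |R|=1.13007 >1
  x=-3.360: |R|=1.00957 >1
Stable set (-3.3333, 0).

(-3.3333,0); λ=-2 ⇒ h* = (10/3)/2 = 1.6667.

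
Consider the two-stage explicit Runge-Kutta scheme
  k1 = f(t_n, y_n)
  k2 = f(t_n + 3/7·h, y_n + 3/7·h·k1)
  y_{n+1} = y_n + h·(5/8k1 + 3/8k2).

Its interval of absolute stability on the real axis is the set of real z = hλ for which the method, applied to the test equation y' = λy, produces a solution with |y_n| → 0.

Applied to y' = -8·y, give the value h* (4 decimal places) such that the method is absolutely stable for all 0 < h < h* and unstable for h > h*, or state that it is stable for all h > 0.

Test eqn y'=λy, z=hλ:
  k1=λy_n ⇒ h·k1=z·y_n;  k2=λ(1+3/7z)y_n ⇒ h·k2=z(1+3/7z)y_n
  y_{n+1}/y_n = 1 + 5/8z + 3/8z(1+3/7z) = 1 + z + 9/56z²
  Hence R(z) = 1 + z + 9/56z².

Need |R(x)|<1, x<0.
x=-1.62: |R|=0.1982
R=1: x+9/56x²=0 ⇒ x=−56/9=-6.2222; min R=1−1/(4·9/56)=-0.5556>−1
Confirm numerically:
  x=-5.417: |R|=0.29898 <1
  x=-3.215: |R|=0.55382 <1
  x=-3.213: |R|=0.55389 <1
  x=-2.850: |R|=0.54460 <1
  x=-6.584: |R|=1.38281 >1
  x=-6.278: |R|=1.05628 >1
So |R|<1 on (-6.2222, 0).

(-6.2222,0); λ=-8 ⇒ h* = (56/9)/8 = 0.7778.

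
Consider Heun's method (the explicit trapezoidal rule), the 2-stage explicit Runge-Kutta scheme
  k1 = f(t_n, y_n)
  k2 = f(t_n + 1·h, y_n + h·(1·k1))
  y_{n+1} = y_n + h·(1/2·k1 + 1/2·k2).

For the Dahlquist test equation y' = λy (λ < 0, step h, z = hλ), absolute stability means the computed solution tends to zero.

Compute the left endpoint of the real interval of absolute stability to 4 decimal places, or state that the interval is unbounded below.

z* = -2.0000.

On y'=λy, z=hλ:
  order 2, 2-stage ⇒ R(z)=1+z+z^2/2
  (e.g. R(-1.48)=0.61520, |R|=0.61520)

Boundary: |R(x)|=1, x<0.
x=-1.48: |R|=0.6152
|R(-1.69)|=0.7380 |R(-1.16)|=0.5128 |R(-0.89)|=0.5061
Bisect:
  x_lo=-2.4262 |R|=1.5170  x_hi=-0.0648 |R|=0.9373
  mid=-1.24551 |R|=0.53014 →hi
  mid=-1.83584 |R|=0.84931 →hi
  mid=-2.13100 |R|=1.13959 →lo
  mid=-1.98342 |R|=0.98356 →hi
  mid=-2.05721 |R|=1.05885 →lo
  mid=-2.02032 |R|=1.02052 →lo
  mid=-2.00187 |R|=1.00187 →lo
  ...
  [-2.00014,-2.00000] ⇒ x*=-2.0000
So |R|<1 on (-2.0000, 0).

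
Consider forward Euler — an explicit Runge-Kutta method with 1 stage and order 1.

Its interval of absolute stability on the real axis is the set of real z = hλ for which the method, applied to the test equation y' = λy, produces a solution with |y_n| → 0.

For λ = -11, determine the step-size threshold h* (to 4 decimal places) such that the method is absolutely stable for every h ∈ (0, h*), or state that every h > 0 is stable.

(-2.0000,0); λ=-11 ⇒ h* = 0.1818.

With y'=λy (z=hλ):
  order 1, 1-stage ⇒ R(z)=1+z
  (e.g. R(-1.26)=-0.26000, |R|=0.26000)

Find x<0 with |R(x)|<1.
x=-1.26: |R|=0.2600
|R(-2.19)|=1.1900 |R(-2.03)|=1.0300 |R(-1.26)|=0.2600
Bisect:
  x_lo=-2.8932 |R|=1.8932  x_hi=-0.0814 |R|=0.9186
  mid=-1.48731 |R|=0.48731 →hi
  mid=-2.19024 |R|=1.19024 →lo
  mid=-1.83877 |R|=0.83877 →hi
  mid=-2.01451 |R|=1.01451 →lo
  mid=-1.92664 |R|=0.92664 →hi
  mid=-1.97057 |R|=0.97057 →hi
  mid=-1.99254 |R|=0.99254 →hi
  mid=-2.00352 |R|=1.00352 →lo
  mid=-1.99803 |R|=0.99803 →hi
  ...
  [-2.00009,-1.99992] ⇒ x*=-2.0000
So |R|<1 on (-2.0000, 0).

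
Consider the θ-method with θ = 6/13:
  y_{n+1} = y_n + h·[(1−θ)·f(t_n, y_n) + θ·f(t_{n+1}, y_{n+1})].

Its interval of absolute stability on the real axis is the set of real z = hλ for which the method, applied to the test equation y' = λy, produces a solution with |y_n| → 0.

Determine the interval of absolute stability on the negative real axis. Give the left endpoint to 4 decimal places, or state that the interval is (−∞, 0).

(-26.0000, 0).

On y'=λy, z=hλ:
  y_{n+1} = y_n + z·[7/13·y_n + 6/13·y_{n+1}] ⇒ (1 − 6/13z)y_{n+1} = (1 + 7/13z)y_n
  so R(z) = (1 + 7/13z)/(1 − 6/13z).

Boundary: |R(x)|=1, x<0.
x=-0.58: |R|=0.5425
R=−1: 1+7/13x = −1+6/13x ⇒ -1/13x=2 ⇒ x=2/(-1/13)=-26.0000
Confirm numerically:
  x=-16.542: |R|=0.91574 <1
  x=-14.191: |R|=0.87968 <1
  x=-10.865: |R|=0.80643 <1
  x=-10.842: |R|=0.80580 <1
  x=-26.527: |R|=1.00306 >1
  x=-26.475: |R|=1.00276 >1
  x=-26.456: |R|=1.00266 >1
So |R|<1 on (-26.0000, 0).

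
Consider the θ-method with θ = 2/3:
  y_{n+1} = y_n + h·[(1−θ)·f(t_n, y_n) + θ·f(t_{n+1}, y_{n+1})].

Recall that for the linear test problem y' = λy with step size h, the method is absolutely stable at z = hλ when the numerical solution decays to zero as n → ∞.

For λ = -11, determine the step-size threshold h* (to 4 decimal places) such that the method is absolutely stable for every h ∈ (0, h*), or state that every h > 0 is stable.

interval (−∞, 0). Any h>0 works for λ=-11.

Set f=λy, z=hλ:
  y_{n+1} = y_n + z·[1/3·y_n + 2/3·y_{n+1}] ⇒ (1 − 2/3z)y_{n+1} = (1 + 1/3z)y_n
  so R(z) = (1 + 1/3z)/(1 − 2/3z).

Solve |R(x)|<1 on ℝ⁻.
x=-1.78: |R|=0.1860
x=-2: |R|=0.1429
x=-10: |R|=0.3043
x=-100: |R|=0.4778
θ=2/3≥1/2 ⇒ |1+1/3x|<|1−2/3x| ∀x<0 ⇒ stable on all of ℝ⁻.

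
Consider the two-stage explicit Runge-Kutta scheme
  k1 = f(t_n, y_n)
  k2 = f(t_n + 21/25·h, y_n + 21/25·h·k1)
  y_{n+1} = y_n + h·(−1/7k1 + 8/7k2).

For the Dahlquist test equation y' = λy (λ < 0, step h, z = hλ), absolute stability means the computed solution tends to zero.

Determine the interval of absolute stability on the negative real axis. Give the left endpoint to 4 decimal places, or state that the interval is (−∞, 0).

z∈(-1.0417,0).

Set f=λy, z=hλ:
  k1=λy_n ⇒ h·k1=z·y_n;  k2=λ(1+21/25z)y_n ⇒ h·k2=z(1+21/25z)y_n
  y_{n+1}/y_n = 1 − 1/7z + 8/7z(1+21/25z) = 1 + z + 24/25z²
  ⇒ R(z) = 1 + z + 24/25z².

Solve |R(x)|<1 on ℝ⁻.
x=-0.67: |R|=0.7609
R=1: x+24/25x²=0 ⇒ x=−25/24=-1.0417; min R=1−1/(4·24/25)=0.7396>−1
Confirm numerically:
  x=-0.924: |R|=0.89562 <1
  x=-0.894: |R|=0.87327 <1
  x=-0.837: |R|=0.83555 <1
  x=-0.587: |R|=0.74379 <1
  x=-1.607: |R|=1.87215 >1
  x=-1.221: |R|=1.21021 >1
So |R|<1 on (-1.0417, 0).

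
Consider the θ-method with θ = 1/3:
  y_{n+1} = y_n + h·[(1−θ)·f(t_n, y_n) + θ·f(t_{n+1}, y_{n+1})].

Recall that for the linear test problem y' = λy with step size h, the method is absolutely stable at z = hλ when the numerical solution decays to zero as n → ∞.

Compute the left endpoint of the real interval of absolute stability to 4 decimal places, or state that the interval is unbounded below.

Set f=λy, z=hλ:
  y_{n+1} = y_n + z·[2/3·y_n + 1/3·y_{n+1}] ⇒ (1 − 1/3z)y_{n+1} = (1 + 2/3z)y_n
  ⇒ R(z) = (1 + 2/3z)/(1 − 1/3z).

Solve |R(x)|<1 on ℝ⁻.
x=-1.25: |R|=0.1176
R=−1: 1+2/3x = −1+1/3x ⇒ -1/3x=2 ⇒ x=2/(-1/3)=-6.0000
Confirm numerically:
  x=-5.873: |R|=0.98569 <1
  x=-5.100: |R|=0.88889 <1
  x=-5.080: |R|=0.88614 <1
  x=-4.194: |R|=0.74896 <1
  x=-6.490: |R|=1.05163 >1
  x=-6.165: |R|=1.01800 >1
Stable set (-6.0000, 0).

left endpoint -6.0000.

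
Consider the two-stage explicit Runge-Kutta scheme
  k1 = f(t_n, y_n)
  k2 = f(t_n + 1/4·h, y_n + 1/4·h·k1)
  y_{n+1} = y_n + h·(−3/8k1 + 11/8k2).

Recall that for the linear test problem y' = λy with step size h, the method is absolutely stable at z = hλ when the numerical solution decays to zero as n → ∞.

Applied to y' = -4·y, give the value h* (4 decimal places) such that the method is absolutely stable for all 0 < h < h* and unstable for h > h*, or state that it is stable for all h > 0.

(-2.9091,0); λ=-4 ⇒ h* = (32/11)/4 = 0.7273.

With y'=λy (z=hλ):
  k1=λy_n ⇒ h·k1=z·y_n;  k2=λ(1+1/4z)y_n ⇒ h·k2=z(1+1/4z)y_n
  y_{n+1}/y_n = 1 − 3/8z + 11/8z(1+1/4z) = 1 + z + 11/32z²
  ⇒ R(z) = 1 + z + 11/32z².

Need |R(x)|<1, x<0.
x=-0.75: |R|=0.4434
R=1: x+11/32x²=0 ⇒ x=−32/11=-2.9091; min R=1−1/(4·11/32)=0.2727>−1
Confirm numerically:
  x=-2.448: |R|=0.61199 <1
  x=-2.005: |R|=0.37688 <1
  x=-1.977: |R|=0.36656 <1
  x=-3.398: |R|=1.57108 >1
  x=-3.104: |R|=1.20797 >1
  x=-3.012: |R|=1.10655 >1
Interval (-2.9091, 0).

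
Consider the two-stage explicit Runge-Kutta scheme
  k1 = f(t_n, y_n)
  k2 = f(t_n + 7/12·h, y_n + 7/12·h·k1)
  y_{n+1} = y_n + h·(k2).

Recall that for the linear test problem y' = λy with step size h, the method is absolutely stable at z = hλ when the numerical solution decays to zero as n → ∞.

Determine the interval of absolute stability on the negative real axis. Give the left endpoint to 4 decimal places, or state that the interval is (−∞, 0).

Set f=λy, z=hλ:
  k1=λy_n ⇒ h·k1=z·y_n;  k2=λ(1+7/12z)y_n ⇒ h·k2=z(1+7/12z)y_n
  y_{n+1}/y_n = 1 + z(1+7/12z) = 1 + z + 7/12z²
  Hence R(z) = 1 + z + 7/12z².

Need |R(x)|<1, x<0.
x=-1.21: |R|=0.6441
R=1: x+7/12x²=0 ⇒ x=−12/7=-1.7143; min R=1−1/(4·7/12)=0.5714>−1
Confirm numerically:
  x=-1.623: |R|=0.91358 <1
  x=-1.598: |R|=0.89160 <1
  x=-0.894: |R|=0.57222 <1
  x=-0.886: |R|=0.57191 <1
  x=-2.217: |R|=1.65014 >1
  x=-1.938: |R|=1.25291 >1
So |R|<1 on (-1.7143, 0).

z∈(-1.7143,0).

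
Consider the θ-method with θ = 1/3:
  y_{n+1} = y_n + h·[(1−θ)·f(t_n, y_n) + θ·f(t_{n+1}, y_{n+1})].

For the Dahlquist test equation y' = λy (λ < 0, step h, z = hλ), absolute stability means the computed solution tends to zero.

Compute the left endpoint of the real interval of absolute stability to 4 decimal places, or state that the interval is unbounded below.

Test eqn y'=λy, z=hλ:
  y_{n+1} = y_n + z·[2/3·y_n + 1/3·y_{n+1}] ⇒ (1 − 1/3z)y_{n+1} = (1 + 2/3z)y_n
  Hence R(z) = (1 + 2/3z)/(1 − 1/3z).

Find x<0 with |R(x)|<1.
x=-0.52: |R|=0.5568
R=−1: 1+2/3x = −1+1/3x ⇒ -1/3x=2 ⇒ x=2/(-1/3)=-6.0000
Confirm numerically:
  x=-5.837: |R|=0.98155 <1
  x=-3.765: |R|=0.66962 <1
  x=-2.411: |R|=0.33672 <1
  x=-6.543: |R|=1.05690 >1
  x=-6.313: |R|=1.03361 >1
  x=-6.228: |R|=1.02471 >1
Stable set (-6.0000, 0).

left endpoint -6.0000.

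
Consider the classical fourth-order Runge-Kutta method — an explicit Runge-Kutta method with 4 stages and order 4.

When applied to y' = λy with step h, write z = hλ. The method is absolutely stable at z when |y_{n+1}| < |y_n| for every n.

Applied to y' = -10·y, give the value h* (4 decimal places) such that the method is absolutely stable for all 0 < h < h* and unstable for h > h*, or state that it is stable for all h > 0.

With y'=λy (z=hλ):
  order 4, 4-stage ⇒ R(z)=1+z+z^2/2+z^3/6+z^4/24
  (e.g. R(-1.29)=0.29965, |R|=0.29965)

Solve |R(x)|<1 on ℝ⁻.
x=-1.29: |R|=0.2997
|R(-2.15)|=0.3952 |R(-2.07)|=0.3592 |R(-0.89)|=0.4147
Bisect:
  x_lo=-3.4025 |R|=2.4053  x_hi=-0.0801 |R|=0.9230
  mid=-1.74132 |R|=0.27787 →hi
  mid=-2.57191 |R|=0.72314 →hi
  mid=-2.98721 |R|=1.34962 →lo
  mid=-2.77956 |R|=0.99139 →hi
  mid=-2.88338 |R|=1.15824 →lo
  mid=-2.83147 |R|=1.07188 →lo
  mid=-2.80551 |R|=1.03092 →lo
  ...
  [-2.78544,-2.78524] ⇒ x*=-2.7853
Stable set (-2.7853, 0).

(-2.7853,0); λ=-10 ⇒ h* = 0.2785.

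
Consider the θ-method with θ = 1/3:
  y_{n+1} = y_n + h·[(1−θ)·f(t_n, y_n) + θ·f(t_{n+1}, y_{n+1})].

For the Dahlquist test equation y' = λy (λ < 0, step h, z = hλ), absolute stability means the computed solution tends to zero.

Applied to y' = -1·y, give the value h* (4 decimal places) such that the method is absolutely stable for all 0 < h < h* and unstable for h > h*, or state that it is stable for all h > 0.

With y'=λy (z=hλ):
  y_{n+1} = y_n + z·[2/3·y_n + 1/3·y_{n+1}] ⇒ (1 − 1/3z)y_{n+1} = (1 + 2/3z)y_n
  so R(z) = (1 + 2/3z)/(1 − 1/3z).

Find x<0 with |R(x)|<1.
x=-1.36: |R|=0.0642
R=−1: 1+2/3x = −1+1/3x ⇒ -1/3x=2 ⇒ x=2/(-1/3)=-6.0000
Confirm numerically:
  x=-5.821: |R|=0.97971 <1
  x=-5.598: |R|=0.95324 <1
  x=-5.323: |R|=0.91866 <1
  x=-2.552: |R|=0.37896 <1
  x=-6.418: |R|=1.04438 >1
  x=-6.117: |R|=1.01283 >1
  x=-6.077: |R|=1.00848 >1
Interval (-6.0000, 0).

(-6.0000,0); λ=-1 ⇒ h* = (6)/1 = 6.0000.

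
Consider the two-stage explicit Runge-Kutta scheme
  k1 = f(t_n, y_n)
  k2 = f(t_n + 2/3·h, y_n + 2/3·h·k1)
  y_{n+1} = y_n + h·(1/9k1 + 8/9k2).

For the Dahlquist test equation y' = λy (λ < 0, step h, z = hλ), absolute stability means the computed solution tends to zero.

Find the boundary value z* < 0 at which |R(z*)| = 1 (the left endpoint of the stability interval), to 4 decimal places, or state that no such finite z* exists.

left endpoint -1.6875.

On y'=λy, z=hλ:
  k1=λy_n ⇒ h·k1=z·y_n;  k2=λ(1+2/3z)y_n ⇒ h·k2=z(1+2/3z)y_n
  y_{n+1}/y_n = 1 + 1/9z + 8/9z(1+2/3z) = 1 + z + 16/27z²
  so R(z) = 1 + z + 16/27z².

Solve |R(x)|<1 on ℝ⁻.
x=-1.29: |R|=0.6961
R=1: x+16/27x²=0 ⇒ x=−27/16=-1.6875; min R=1−1/(4·16/27)=0.5781>−1
Confirm numerically:
  x=-1.627: |R|=0.94167 <1
  x=-1.168: |R|=0.64043 <1
  x=-1.076: |R|=0.61009 <1
  x=-0.959: |R|=0.58600 <1
  x=-2.082: |R|=1.48673 >1
  x=-1.861: |R|=1.19134 >1
So |R|<1 on (-1.6875, 0).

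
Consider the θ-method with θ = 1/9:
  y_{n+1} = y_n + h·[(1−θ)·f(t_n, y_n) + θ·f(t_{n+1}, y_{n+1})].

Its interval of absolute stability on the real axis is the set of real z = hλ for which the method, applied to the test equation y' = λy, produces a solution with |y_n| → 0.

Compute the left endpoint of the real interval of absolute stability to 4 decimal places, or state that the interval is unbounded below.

On y'=λy, z=hλ:
  y_{n+1} = y_n + z·[8/9·y_n + 1/9·y_{n+1}] ⇒ (1 − 1/9z)y_{n+1} = (1 + 8/9z)y_n
  ⇒ R(z) = (1 + 8/9z)/(1 − 1/9z).

Boundary: |R(x)|=1, x<0.
x=-1.01: |R|=0.0919
R=−1: 1+8/9x = −1+1/9x ⇒ -7/9x=2 ⇒ x=2/(-7/9)=-2.5714
Confirm numerically:
  x=-1.571: |R|=0.33753 <1
  x=-1.488: |R|=0.27689 <1
  x=-1.198: |R|=0.05727 <1
  x=-3.054: |R|=1.28024 >1
  x=-2.953: |R|=1.22346 >1
  x=-2.626: |R|=1.03286 >1
So |R|<1 on (-2.5714, 0).

z* = -2.5714.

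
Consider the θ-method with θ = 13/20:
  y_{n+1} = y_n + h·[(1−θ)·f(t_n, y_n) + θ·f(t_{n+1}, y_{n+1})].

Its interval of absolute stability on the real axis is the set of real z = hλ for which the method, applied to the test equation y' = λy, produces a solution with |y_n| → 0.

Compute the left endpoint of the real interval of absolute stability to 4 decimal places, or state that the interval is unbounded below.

unbounded; (−∞, 0).

Set f=λy, z=hλ:
  y_{n+1} = y_n + z·[7/20·y_n + 13/20·y_{n+1}] ⇒ (1 − 13/20z)y_{n+1} = (1 + 7/20z)y_n
  so R(z) = (1 + 7/20z)/(1 − 13/20z).

Find x<0 with |R(x)|<1.
x=-0.49: |R|=0.6284
x=-2: |R|=0.1304
x=-10: |R|=0.3333
x=-100: |R|=0.5152
θ=13/20≥1/2 ⇒ |1+7/20x|<|1−13/20x| ∀x<0 ⇒ unbounded interval.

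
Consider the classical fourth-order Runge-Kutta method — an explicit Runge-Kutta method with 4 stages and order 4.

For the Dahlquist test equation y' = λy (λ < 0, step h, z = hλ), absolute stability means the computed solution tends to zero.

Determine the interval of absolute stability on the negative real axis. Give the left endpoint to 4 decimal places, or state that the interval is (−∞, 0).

z∈(-2.7853,0).

Test eqn y'=λy, z=hλ:
  order 4, 4-stage ⇒ R(z)=1+z+z^2/2+z^3/6+z^4/24
  (e.g. R(-1.18)=0.32314, |R|=0.32314)

Boundary: |R(x)|=1, x<0.
x=-1.18: |R|=0.3231
|R(-2.05)|=0.3513 |R(-1.16)|=0.3281 |R(-0.62)|=0.5386
Bisect:
  x_lo=-3.4763 |R|=2.6495  x_hi=-0.1944 |R|=0.8233
  mid=-1.83536 |R|=0.29129 →hi
  mid=-2.65586 |R|=0.82175 →hi
  mid=-3.06610 |R|=1.51276 →lo
  mid=-2.86098 |R|=1.12024 →lo
  mid=-2.75842 |R|=0.96023 →hi
  mid=-2.80970 |R|=1.03742 →lo
  mid=-2.78406 |R|=0.99814 →hi
  mid=-2.79688 |R|=1.01761 →lo
  mid=-2.79047 |R|=1.00783 →lo
  ...
  [-2.78546,-2.78526] ⇒ x*=-2.7853
Stable set (-2.7853, 0).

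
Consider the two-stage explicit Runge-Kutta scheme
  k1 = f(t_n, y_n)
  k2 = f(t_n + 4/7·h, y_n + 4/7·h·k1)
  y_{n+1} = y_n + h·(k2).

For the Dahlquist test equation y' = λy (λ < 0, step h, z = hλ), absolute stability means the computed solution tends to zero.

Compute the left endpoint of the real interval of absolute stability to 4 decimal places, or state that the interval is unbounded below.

Test eqn y'=λy, z=hλ:
  k1=λy_n ⇒ h·k1=z·y_n;  k2=λ(1+4/7z)y_n ⇒ h·k2=z(1+4/7z)y_n
  y_{n+1}/y_n = 1 + z(1+4/7z) = 1 + z + 4/7z²
  so R(z) = 1 + z + 4/7z².

Find x<0 with |R(x)|<1.
x=-0.74: |R|=0.5729
R=1: x+4/7x²=0 ⇒ x=−7/4=-1.7500; min R=1−1/(4·4/7)=0.5625>−1
Confirm numerically:
  x=-1.667: |R|=0.92094 <1
  x=-1.048: |R|=0.57960 <1
  x=-1.001: |R|=0.57157 <1
  x=-0.788: |R|=0.56683 <1
  x=-2.303: |R|=1.72775 >1
  x=-2.230: |R|=1.61166 >1
  x=-1.913: |R|=1.17818 >1
So |R|<1 on (-1.7500, 0).

left endpoint -1.7500.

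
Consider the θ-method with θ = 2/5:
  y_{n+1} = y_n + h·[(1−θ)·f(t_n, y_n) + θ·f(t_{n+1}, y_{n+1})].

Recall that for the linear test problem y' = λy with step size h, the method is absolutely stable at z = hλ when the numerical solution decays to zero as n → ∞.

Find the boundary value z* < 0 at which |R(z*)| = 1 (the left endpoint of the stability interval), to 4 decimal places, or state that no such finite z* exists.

z* = -10.0000.

Test eqn y'=λy, z=hλ:
  y_{n+1} = y_n + z·[3/5·y_n + 2/5·y_{n+1}] ⇒ (1 − 2/5z)y_{n+1} = (1 + 3/5z)y_n
  ⇒ R(z) = (1 + 3/5z)/(1 − 2/5z).

Need |R(x)|<1, x<0.
x=-0.85: |R|=0.3657
R=−1: 1+3/5x = −1+2/5x ⇒ -1/5x=2 ⇒ x=2/(-1/5)=-10.0000
Confirm numerically:
  x=-8.253: |R|=0.91877 <1
  x=-6.116: |R|=0.77461 <1
  x=-5.944: |R|=0.75983 <1
  x=-10.546: |R|=1.02093 >1
  x=-10.544: |R|=1.02085 >1
  x=-10.505: |R|=1.01942 >1
Stable set (-10.0000, 0).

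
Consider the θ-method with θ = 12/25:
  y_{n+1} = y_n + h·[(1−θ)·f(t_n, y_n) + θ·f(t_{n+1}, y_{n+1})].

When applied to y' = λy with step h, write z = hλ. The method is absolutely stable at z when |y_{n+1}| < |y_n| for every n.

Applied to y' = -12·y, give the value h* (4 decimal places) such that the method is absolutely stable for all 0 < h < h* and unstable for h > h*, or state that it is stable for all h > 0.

(-50.0000,0); λ=-12 ⇒ h* = (50)/12 = 4.1667.

Set f=λy, z=hλ:
  y_{n+1} = y_n + z·[13/25·y_n + 12/25·y_{n+1}] ⇒ (1 − 12/25z)y_{n+1} = (1 + 13/25z)y_n
  R(z) = (1 + 13/25z)/(1 − 12/25z).

Boundary: |R(x)|=1, x<0.
x=-1.31: |R|=0.1957
R=−1: 1+13/25x = −1+12/25x ⇒ -1/25x=2 ⇒ x=2/(-1/25)=-50.0000
Confirm numerically:
  x=-47.448: |R|=0.99571 <1
  x=-39.802: |R|=0.97971 <1
  x=-39.229: |R|=0.97827 <1
  x=-36.342: |R|=0.97038 <1
  x=-50.510: |R|=1.00081 >1
  x=-50.153: |R|=1.00024 >1
  x=-50.093: |R|=1.00015 >1
Stable set (-50.0000, 0).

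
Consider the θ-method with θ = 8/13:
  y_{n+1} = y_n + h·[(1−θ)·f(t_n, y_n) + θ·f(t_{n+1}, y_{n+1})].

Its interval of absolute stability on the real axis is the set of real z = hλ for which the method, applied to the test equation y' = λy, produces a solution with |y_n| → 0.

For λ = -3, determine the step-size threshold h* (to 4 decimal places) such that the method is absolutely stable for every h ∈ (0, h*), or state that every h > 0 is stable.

Test eqn y'=λy, z=hλ:
  y_{n+1} = y_n + z·[5/13·y_n + 8/13·y_{n+1}] ⇒ (1 − 8/13z)y_{n+1} = (1 + 5/13z)y_n
  Hence R(z) = (1 + 5/13z)/(1 − 8/13z).

Need |R(x)|<1, x<0.
x=-1.68: |R|=0.1740
x=-2: |R|=0.1034
x=-10: |R|=0.3978
x=-100: |R|=0.5990
θ=8/13≥1/2 ⇒ |1+5/13x|<|1−8/13x| ∀x<0 ⇒ unbounded interval.

unbounded; (−∞, 0). Any h>0 works for λ=-3.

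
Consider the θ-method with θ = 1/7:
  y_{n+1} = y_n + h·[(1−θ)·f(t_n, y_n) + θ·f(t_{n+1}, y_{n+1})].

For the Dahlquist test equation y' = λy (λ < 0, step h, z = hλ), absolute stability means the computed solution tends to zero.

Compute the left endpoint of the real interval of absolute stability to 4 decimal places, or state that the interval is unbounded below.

With y'=λy (z=hλ):
  y_{n+1} = y_n + z·[6/7·y_n + 1/7·y_{n+1}] ⇒ (1 − 1/7z)y_{n+1} = (1 + 6/7z)y_n
  so R(z) = (1 + 6/7z)/(1 − 1/7z).

Solve |R(x)|<1 on ℝ⁻.
x=-1.35: |R|=0.1317
R=−1: 1+6/7x = −1+1/7x ⇒ -5/7x=2 ⇒ x=2/(-5/7)=-2.8000
Confirm numerically:
  x=-2.546: |R|=0.86696 <1
  x=-1.538: |R|=0.26095 <1
  x=-1.404: |R|=0.16944 <1
  x=-3.305: |R|=1.24503 >1
  x=-3.199: |R|=1.19561 >1
Stable set (-2.8000, 0).

z* = -2.8000.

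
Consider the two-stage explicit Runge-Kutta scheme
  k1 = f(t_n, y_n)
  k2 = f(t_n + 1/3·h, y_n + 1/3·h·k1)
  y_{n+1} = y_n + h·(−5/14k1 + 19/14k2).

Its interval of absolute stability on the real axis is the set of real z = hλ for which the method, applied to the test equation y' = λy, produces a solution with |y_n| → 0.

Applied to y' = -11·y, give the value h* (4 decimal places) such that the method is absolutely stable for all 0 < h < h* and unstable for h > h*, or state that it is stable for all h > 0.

(-2.2105,0); λ=-11 ⇒ h* = (42/19)/11 = 0.2010.

With y'=λy (z=hλ):
  k1=λy_n ⇒ h·k1=z·y_n;  k2=λ(1+1/3z)y_n ⇒ h·k2=z(1+1/3z)y_n
  y_{n+1}/y_n = 1 − 5/14z + 19/14z(1+1/3z) = 1 + z + 19/42z²
  Hence R(z) = 1 + z + 19/42z².

Need |R(x)|<1, x<0.
x=-1.79: |R|=0.6595
R=1: x+19/42x²=0 ⇒ x=−42/19=-2.2105; min R=1−1/(4·19/42)=0.4474>−1
Confirm numerically:
  x=-1.987: |R|=0.79908 <1
  x=-1.713: |R|=0.61445 <1
  x=-1.679: |R|=0.59628 <1
  x=-1.147: |R|=0.44816 <1
  x=-2.723: |R|=1.63128 >1
  x=-2.496: |R|=1.32234 >1
  x=-2.330: |R|=1.12593 >1
Interval (-2.2105, 0).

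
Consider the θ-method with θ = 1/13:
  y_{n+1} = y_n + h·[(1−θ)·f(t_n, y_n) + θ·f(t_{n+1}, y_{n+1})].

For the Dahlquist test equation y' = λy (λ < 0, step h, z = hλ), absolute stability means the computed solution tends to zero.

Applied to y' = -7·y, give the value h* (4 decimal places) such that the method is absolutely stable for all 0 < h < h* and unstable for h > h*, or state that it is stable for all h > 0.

Set f=λy, z=hλ:
  y_{n+1} = y_n + z·[12/13·y_n + 1/13·y_{n+1}] ⇒ (1 − 1/13z)y_{n+1} = (1 + 12/13z)y_n
  ⇒ R(z) = (1 + 12/13z)/(1 − 1/13z).

Find x<0 with |R(x)|<1.
x=-0.65: |R|=0.3810
R=−1: 1+12/13x = −1+1/13x ⇒ -11/13x=2 ⇒ x=2/(-11/13)=-2.3636
Confirm numerically:
  x=-1.967: |R|=0.70849 <1
  x=-1.871: |R|=0.63560 <1
  x=-1.744: |R|=0.53771 <1
  x=-2.799: |R|=1.30312 >1
  x=-2.643: |R|=1.19645 >1
So |R|<1 on (-2.3636, 0).

(-2.3636,0); λ=-7 ⇒ h* = (26/11)/7 = 0.3377.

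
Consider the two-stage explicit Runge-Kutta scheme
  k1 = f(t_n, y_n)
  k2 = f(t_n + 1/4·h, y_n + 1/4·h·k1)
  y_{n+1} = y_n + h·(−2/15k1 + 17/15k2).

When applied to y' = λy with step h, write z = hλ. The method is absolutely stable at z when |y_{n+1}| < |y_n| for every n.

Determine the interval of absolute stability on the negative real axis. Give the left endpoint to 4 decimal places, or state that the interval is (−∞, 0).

(-3.5294, 0).

With y'=λy (z=hλ):
  k1=λy_n ⇒ h·k1=z·y_n;  k2=λ(1+1/4z)y_n ⇒ h·k2=z(1+1/4z)y_n
  y_{n+1}/y_n = 1 − 2/15z + 17/15z(1+1/4z) = 1 + z + 17/60z²
  Hence R(z) = 1 + z + 17/60z².

Need |R(x)|<1, x<0.
x=-0.87: |R|=0.3445
R=1: x+17/60x²=0 ⇒ x=−60/17=-3.5294; min R=1−1/(4·17/60)=0.1176>−1
Confirm numerically:
  x=-2.610: |R|=0.32009 <1
  x=-2.412: |R|=0.23636 <1
  x=-1.915: |R|=0.12405 <1
  x=-1.623: |R|=0.12334 <1
  x=-4.061: |R|=1.61165 >1
  x=-3.966: |R|=1.49059 >1
  x=-3.723: |R|=1.20421 >1
Interval (-3.5294, 0).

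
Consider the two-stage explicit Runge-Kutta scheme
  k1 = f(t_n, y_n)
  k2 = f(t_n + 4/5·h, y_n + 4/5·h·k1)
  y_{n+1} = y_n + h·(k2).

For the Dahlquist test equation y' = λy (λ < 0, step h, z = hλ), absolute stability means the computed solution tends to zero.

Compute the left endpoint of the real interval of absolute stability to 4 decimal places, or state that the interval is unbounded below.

With y'=λy (z=hλ):
  k1=λy_n ⇒ h·k1=z·y_n;  k2=λ(1+4/5z)y_n ⇒ h·k2=z(1+4/5z)y_n
  y_{n+1}/y_n = 1 + z(1+4/5z) = 1 + z + 4/5z²
  ⇒ R(z) = 1 + z + 4/5z².

Boundary: |R(x)|=1, x<0.
x=-0.52: |R|=0.6963
R=1: x+4/5x²=0 ⇒ x=−5/4=-1.2500; min R=1−1/(4·4/5)=0.6875>−1
Confirm numerically:
  x=-1.115: |R|=0.87958 <1
  x=-0.816: |R|=0.71668 <1
  x=-0.526: |R|=0.69534 <1
  x=-1.805: |R|=1.80142 >1
  x=-1.511: |R|=1.31550 >1
  x=-1.366: |R|=1.12676 >1
Interval (-1.2500, 0).

z* = -1.2500.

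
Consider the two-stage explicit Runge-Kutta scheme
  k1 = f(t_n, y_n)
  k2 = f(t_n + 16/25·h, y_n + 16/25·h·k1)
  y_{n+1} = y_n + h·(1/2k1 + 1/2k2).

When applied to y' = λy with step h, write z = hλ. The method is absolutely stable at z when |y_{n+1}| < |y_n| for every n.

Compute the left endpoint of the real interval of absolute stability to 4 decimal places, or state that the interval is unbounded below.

With y'=λy (z=hλ):
  k1=λy_n ⇒ h·k1=z·y_n;  k2=λ(1+16/25z)y_n ⇒ h·k2=z(1+16/25z)y_n
  y_{n+1}/y_n = 1 + 1/2z + 1/2z(1+16/25z) = 1 + z + 8/25z²
  R(z) = 1 + z + 8/25z².

Boundary: |R(x)|=1, x<0.
x=-0.44: |R|=0.6220
R=1: x+8/25x²=0 ⇒ x=−25/8=-3.1250; min R=1−1/(4·8/25)=0.2188>−1
Confirm numerically:
  x=-3.003: |R|=0.88276 <1
  x=-1.830: |R|=0.24165 <1
  x=-1.423: |R|=0.22498 <1
  x=-1.350: |R|=0.23320 <1
  x=-3.401: |R|=1.30038 >1
  x=-3.355: |R|=1.24693 >1
  x=-3.148: |R|=1.02317 >1
Stable set (-3.1250, 0).

left endpoint -3.1250.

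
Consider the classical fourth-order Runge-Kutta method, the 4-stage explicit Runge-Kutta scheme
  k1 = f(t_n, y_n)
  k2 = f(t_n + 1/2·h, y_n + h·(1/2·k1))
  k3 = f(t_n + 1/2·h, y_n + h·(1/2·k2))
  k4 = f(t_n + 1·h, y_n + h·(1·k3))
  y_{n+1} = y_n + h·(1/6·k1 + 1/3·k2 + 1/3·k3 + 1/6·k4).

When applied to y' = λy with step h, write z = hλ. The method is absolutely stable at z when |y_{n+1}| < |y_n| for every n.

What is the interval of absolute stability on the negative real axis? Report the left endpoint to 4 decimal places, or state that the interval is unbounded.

(-2.7853, 0).

Test eqn y'=λy, z=hλ:
  order 4, 4-stage ⇒ R(z)=1+z+z^2/2+z^3/6+z^4/24
  (e.g. R(-0.81)=0.44741, |R|=0.44741)

Boundary: |R(x)|=1, x<0.
x=-0.81: |R|=0.4474
|R(-2.94)|=1.2594 |R(-2.56)|=0.7102 |R(-2.43)|=0.5838
Bisect:
  x_lo=-3.1781 |R|=1.7728  x_hi=-0.1969 |R|=0.8213
  mid=-1.68751 |R|=0.27331 →hi
  mid=-2.43281 |R|=0.58624 →hi
  mid=-2.80546 |R|=1.03084 →lo
  mid=-2.61914 |R|=0.77706 →hi
  mid=-2.71230 |R|=0.89541 →hi
  mid=-2.75888 |R|=0.96090 →hi
  mid=-2.78217 |R|=0.99530 →hi
  mid=-2.79382 |R|=1.01293 →lo
  mid=-2.78799 |R|=1.00408 →lo
  mid=-2.78508 |R|=0.99968 →hi
  ...
  [-2.78545,-2.78527] ⇒ x*=-2.7853
Interval (-2.7853, 0).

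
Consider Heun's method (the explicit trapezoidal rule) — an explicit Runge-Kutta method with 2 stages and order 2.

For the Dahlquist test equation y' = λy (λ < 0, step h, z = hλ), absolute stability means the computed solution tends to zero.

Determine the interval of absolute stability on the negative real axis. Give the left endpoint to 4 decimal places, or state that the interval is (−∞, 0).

(-2.0000, 0).

Set f=λy, z=hλ:
  order 2, 2-stage ⇒ R(z)=1+z+z^2/2
  (e.g. R(-1.68)=0.73120, |R|=0.73120)

Need |R(x)|<1, x<0.
x=-1.68: |R|=0.7312
|R(-2.21)|=1.2320 |R(-1.76)|=0.7888 |R(-1.67)|=0.7244
Bisect:
  x_lo=-2.8767 |R|=2.2610  x_hi=-0.1187 |R|=0.8883
  mid=-1.49772 |R|=0.62386 →hi
  mid=-2.18721 |R|=1.20474 →lo
  mid=-1.84247 |R|=0.85488 →hi
  mid=-2.01484 |R|=1.01495 →lo
  mid=-1.92865 |R|=0.93120 →hi
  mid=-1.97175 |R|=0.97215 →hi
  mid=-1.99329 |R|=0.99332 →hi
  mid=-2.00407 |R|=1.00407 →lo
  mid=-1.99868 |R|=0.99868 →hi
  mid=-2.00137 |R|=1.00137 →lo
  ...
  [-2.00003,-1.99986] ⇒ x*=-2.0000
So |R|<1 on (-2.0000, 0).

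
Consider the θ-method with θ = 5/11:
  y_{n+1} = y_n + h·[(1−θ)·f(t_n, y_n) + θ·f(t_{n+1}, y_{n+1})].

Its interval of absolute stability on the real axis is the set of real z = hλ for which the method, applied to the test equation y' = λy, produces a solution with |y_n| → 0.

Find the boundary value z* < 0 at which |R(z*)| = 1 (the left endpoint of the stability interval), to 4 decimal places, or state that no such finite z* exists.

left endpoint -22.0000.

On y'=λy, z=hλ:
  y_{n+1} = y_n + z·[6/11·y_n + 5/11·y_{n+1}] ⇒ (1 − 5/11z)y_{n+1} = (1 + 6/11z)y_n
  R(z) = (1 + 6/11z)/(1 − 5/11z).

Find x<0 with |R(x)|<1.
x=-1.73: |R|=0.0316
R=−1: 1+6/11x = −1+5/11x ⇒ -1/11x=2 ⇒ x=2/(-1/11)=-22.0000
Confirm numerically:
  x=-21.969: |R|=0.99974 <1
  x=-14.044: |R|=0.90204 <1
  x=-13.814: |R|=0.89776 <1
  x=-9.877: |R|=0.79924 <1
  x=-22.562: |R|=1.00454 >1
  x=-22.045: |R|=1.00037 >1
So |R|<1 on (-22.0000, 0).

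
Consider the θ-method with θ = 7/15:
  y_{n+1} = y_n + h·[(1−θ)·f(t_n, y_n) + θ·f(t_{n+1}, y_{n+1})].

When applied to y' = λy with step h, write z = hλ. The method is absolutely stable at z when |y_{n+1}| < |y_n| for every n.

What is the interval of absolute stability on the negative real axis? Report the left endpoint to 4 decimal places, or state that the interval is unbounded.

Test eqn y'=λy, z=hλ:
  y_{n+1} = y_n + z·[8/15·y_n + 7/15·y_{n+1}] ⇒ (1 − 7/15z)y_{n+1} = (1 + 8/15z)y_n
  so R(z) = (1 + 8/15z)/(1 − 7/15z).

Solve |R(x)|<1 on ℝ⁻.
x=-1: |R|=0.3182
R=−1: 1+8/15x = −1+7/15x ⇒ -1/15x=2 ⇒ x=2/(-1/15)=-30.0000
Confirm numerically:
  x=-26.460: |R|=0.98232 <1
  x=-20.484: |R|=0.93992 <1
  x=-20.407: |R|=0.93923 <1
  x=-30.530: |R|=1.00232 >1
  x=-30.335: |R|=1.00147 >1
  x=-30.045: |R|=1.00020 >1
Interval (-30.0000, 0).

(-30.0000, 0).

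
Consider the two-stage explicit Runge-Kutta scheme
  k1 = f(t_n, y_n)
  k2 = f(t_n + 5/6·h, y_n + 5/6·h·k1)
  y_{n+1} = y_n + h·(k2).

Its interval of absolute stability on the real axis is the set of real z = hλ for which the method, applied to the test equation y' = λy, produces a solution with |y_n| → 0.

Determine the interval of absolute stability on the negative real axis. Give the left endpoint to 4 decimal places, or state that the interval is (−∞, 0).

z∈(-1.2000,0).

On y'=λy, z=hλ:
  k1=λy_n ⇒ h·k1=z·y_n;  k2=λ(1+5/6z)y_n ⇒ h·k2=z(1+5/6z)y_n
  y_{n+1}/y_n = 1 + z(1+5/6z) = 1 + z + 5/6z²
  R(z) = 1 + z + 5/6z².

Find x<0 with |R(x)|<1.
x=-0.7: |R|=0.7083
R=1: x+5/6x²=0 ⇒ x=−6/5=-1.2000; min R=1−1/(4·5/6)=0.7000>−1
Confirm numerically:
  x=-1.127: |R|=0.93144 <1
  x=-0.858: |R|=0.75547 <1
  x=-0.584: |R|=0.70021 <1
  x=-0.535: |R|=0.70352 <1
  x=-1.644: |R|=1.60828 >1
  x=-1.330: |R|=1.14408 >1
Interval (-1.2000, 0).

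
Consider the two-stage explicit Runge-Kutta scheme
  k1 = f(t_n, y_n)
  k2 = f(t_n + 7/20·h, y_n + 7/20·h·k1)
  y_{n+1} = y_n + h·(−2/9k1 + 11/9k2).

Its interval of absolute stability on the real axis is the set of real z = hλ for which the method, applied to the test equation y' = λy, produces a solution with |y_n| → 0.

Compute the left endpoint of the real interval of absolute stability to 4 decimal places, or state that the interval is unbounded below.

With y'=λy (z=hλ):
  k1=λy_n ⇒ h·k1=z·y_n;  k2=λ(1+7/20z)y_n ⇒ h·k2=z(1+7/20z)y_n
  y_{n+1}/y_n = 1 − 2/9z + 11/9z(1+7/20z) = 1 + z + 77/180z²
  ⇒ R(z) = 1 + z + 77/180z².

Find x<0 with |R(x)|<1.
x=-0.41: |R|=0.6619
R=1: x+77/180x²=0 ⇒ x=−180/77=-2.3377; min R=1−1/(4·77/180)=0.4156>−1
Confirm numerically:
  x=-2.090: |R|=0.77858 <1
  x=-1.651: |R|=0.51504 <1
  x=-1.485: |R|=0.45835 <1
  x=-2.367: |R|=1.02971 >1
  x=-2.358: |R|=1.02051 >1
Stable set (-2.3377, 0).

z* = -2.3377.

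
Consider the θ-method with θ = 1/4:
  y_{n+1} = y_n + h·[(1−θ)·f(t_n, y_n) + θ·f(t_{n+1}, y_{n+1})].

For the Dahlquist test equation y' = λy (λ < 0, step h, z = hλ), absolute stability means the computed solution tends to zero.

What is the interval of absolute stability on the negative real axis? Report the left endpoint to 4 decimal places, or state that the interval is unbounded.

(-4.0000, 0).

With y'=λy (z=hλ):
  y_{n+1} = y_n + z·[3/4·y_n + 1/4·y_{n+1}] ⇒ (1 − 1/4z)y_{n+1} = (1 + 3/4z)y_n
  R(z) = (1 + 3/4z)/(1 − 1/4z).

Solve |R(x)|<1 on ℝ⁻.
x=-0.73: |R|=0.3827
R=−1: 1+3/4x = −1+1/4x ⇒ -1/2x=2 ⇒ x=2/(-1/2)=-4.0000
Confirm numerically:
  x=-3.604: |R|=0.89584 <1
  x=-3.435: |R|=0.84802 <1
  x=-3.134: |R|=0.75722 <1
  x=-4.471: |R|=1.11120 >1
  x=-4.289: |R|=1.06973 >1
  x=-4.127: |R|=1.03125 >1
Stable set (-4.0000, 0).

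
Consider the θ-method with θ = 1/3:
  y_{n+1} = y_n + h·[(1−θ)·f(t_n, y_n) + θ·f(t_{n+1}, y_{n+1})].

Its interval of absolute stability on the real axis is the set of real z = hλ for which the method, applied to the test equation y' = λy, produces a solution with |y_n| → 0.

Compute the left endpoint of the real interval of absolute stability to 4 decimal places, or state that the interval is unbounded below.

On y'=λy, z=hλ:
  y_{n+1} = y_n + z·[2/3·y_n + 1/3·y_{n+1}] ⇒ (1 − 1/3z)y_{n+1} = (1 + 2/3z)y_n
  R(z) = (1 + 2/3z)/(1 − 1/3z).

Boundary: |R(x)|=1, x<0.
x=-0.88: |R|=0.3196
R=−1: 1+2/3x = −1+1/3x ⇒ -1/3x=2 ⇒ x=2/(-1/3)=-6.0000
Confirm numerically:
  x=-4.919: |R|=0.86349 <1
  x=-3.453: |R|=0.60530 <1
  x=-2.747: |R|=0.43397 <1
  x=-2.650: |R|=0.40708 <1
  x=-6.415: |R|=1.04408 >1
  x=-6.350: |R|=1.03743 >1
  x=-6.103: |R|=1.01131 >1
Stable set (-6.0000, 0).

left endpoint -6.0000.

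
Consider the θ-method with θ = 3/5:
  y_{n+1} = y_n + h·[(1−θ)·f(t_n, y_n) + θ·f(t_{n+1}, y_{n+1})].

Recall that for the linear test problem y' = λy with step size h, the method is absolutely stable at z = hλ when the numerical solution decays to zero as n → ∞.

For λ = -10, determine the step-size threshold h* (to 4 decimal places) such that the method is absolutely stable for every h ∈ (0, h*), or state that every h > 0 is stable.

On y'=λy, z=hλ:
  y_{n+1} = y_n + z·[2/5·y_n + 3/5·y_{n+1}] ⇒ (1 − 3/5z)y_{n+1} = (1 + 2/5z)y_n
  so R(z) = (1 + 2/5z)/(1 − 3/5z).

Boundary: |R(x)|=1, x<0.
x=-1.2: |R|=0.3023
x=-2: |R|=0.0909
x=-10: |R|=0.4286
x=-100: |R|=0.6393
θ=3/5≥1/2 ⇒ |1+2/5x|<|1−3/5x| ∀x<0 ⇒ unbounded interval.

(−∞, 0) — no finite endpoint. Any h>0 works for λ=-10.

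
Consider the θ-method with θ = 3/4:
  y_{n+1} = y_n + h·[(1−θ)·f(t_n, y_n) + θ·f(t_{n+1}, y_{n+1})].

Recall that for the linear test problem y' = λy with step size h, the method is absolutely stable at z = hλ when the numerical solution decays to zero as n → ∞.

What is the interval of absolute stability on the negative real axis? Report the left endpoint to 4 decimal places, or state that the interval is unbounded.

Set f=λy, z=hλ:
  y_{n+1} = y_n + z·[1/4·y_n + 3/4·y_{n+1}] ⇒ (1 − 3/4z)y_{n+1} = (1 + 1/4z)y_n
  R(z) = (1 + 1/4z)/(1 − 3/4z).

Solve |R(x)|<1 on ℝ⁻.
x=-0.47: |R|=0.6525
x=-2: |R|=0.2000
x=-10: |R|=0.1765
x=-100: |R|=0.3158
θ=3/4≥1/2 ⇒ |1+1/4x|<|1−3/4x| ∀x<0 ⇒ unbounded interval.

(−∞, 0) — no finite endpoint.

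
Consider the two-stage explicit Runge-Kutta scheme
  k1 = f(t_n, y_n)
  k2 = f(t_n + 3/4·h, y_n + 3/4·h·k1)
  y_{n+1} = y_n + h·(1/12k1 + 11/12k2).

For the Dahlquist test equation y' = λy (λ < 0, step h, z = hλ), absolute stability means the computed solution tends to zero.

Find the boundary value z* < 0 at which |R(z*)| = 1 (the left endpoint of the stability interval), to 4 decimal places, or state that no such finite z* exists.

Set f=λy, z=hλ:
  k1=λy_n ⇒ h·k1=z·y_n;  k2=λ(1+3/4z)y_n ⇒ h·k2=z(1+3/4z)y_n
  y_{n+1}/y_n = 1 + 1/12z + 11/12z(1+3/4z) = 1 + z + 11/16z²
  Hence R(z) = 1 + z + 11/16z².

Solve |R(x)|<1 on ℝ⁻.
x=-1.13: |R|=0.7479
R=1: x+11/16x²=0 ⇒ x=−16/11=-1.4545; min R=1−1/(4·11/16)=0.6364>−1
Confirm numerically:
  x=-1.071: |R|=0.71759 <1
  x=-1.056: |R|=0.71066 <1
  x=-0.783: |R|=0.63850 <1
  x=-0.732: |R|=0.63638 <1
  x=-1.941: |R|=1.64914 >1
  x=-1.720: |R|=1.31390 >1
So |R|<1 on (-1.4545, 0).

left endpoint -1.4545.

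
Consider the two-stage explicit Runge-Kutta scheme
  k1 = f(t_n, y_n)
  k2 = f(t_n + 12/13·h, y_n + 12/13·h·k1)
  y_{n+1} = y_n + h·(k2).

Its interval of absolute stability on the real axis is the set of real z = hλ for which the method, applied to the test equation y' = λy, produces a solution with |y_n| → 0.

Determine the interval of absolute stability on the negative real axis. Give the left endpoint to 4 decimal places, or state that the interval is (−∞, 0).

(-1.0833, 0).

Set f=λy, z=hλ:
  k1=λy_n ⇒ h·k1=z·y_n;  k2=λ(1+12/13z)y_n ⇒ h·k2=z(1+12/13z)y_n
  y_{n+1}/y_n = 1 + z(1+12/13z) = 1 + z + 12/13z²
  ⇒ R(z) = 1 + z + 12/13z².

Solve |R(x)|<1 on ℝ⁻.
x=-1.11: |R|=1.0273
R=1: x+12/13x²=0 ⇒ x=−13/12=-1.0833; min R=1−1/(4·12/13)=0.7292>−1
Confirm numerically:
  x=-0.744: |R|=0.76696 <1
  x=-0.725: |R|=0.76019 <1
  x=-0.638: |R|=0.73773 <1
  x=-0.517: |R|=0.72973 <1
  x=-1.642: |R|=1.84677 >1
  x=-1.491: |R|=1.56107 >1
  x=-1.231: |R|=1.16779 >1
So |R|<1 on (-1.0833, 0).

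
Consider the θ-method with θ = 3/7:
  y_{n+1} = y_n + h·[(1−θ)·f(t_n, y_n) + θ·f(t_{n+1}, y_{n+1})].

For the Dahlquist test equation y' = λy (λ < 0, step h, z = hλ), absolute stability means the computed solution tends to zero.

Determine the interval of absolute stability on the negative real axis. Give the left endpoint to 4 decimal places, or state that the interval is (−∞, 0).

z∈(-14.0000,0).

With y'=λy (z=hλ):
  y_{n+1} = y_n + z·[4/7·y_n + 3/7·y_{n+1}] ⇒ (1 − 3/7z)y_{n+1} = (1 + 4/7z)y_n
  Hence R(z) = (1 + 4/7z)/(1 − 3/7z).

Boundary: |R(x)|=1, x<0.
x=-1.64: |R|=0.0369
R=−1: 1+4/7x = −1+3/7x ⇒ -1/7x=2 ⇒ x=2/(-1/7)=-14.0000
Confirm numerically:
  x=-11.446: |R|=0.93822 <1
  x=-10.358: |R|=0.90434 <1
  x=-9.634: |R|=0.87839 <1
  x=-14.245: |R|=1.00493 >1
  x=-14.194: |R|=1.00391 >1
  x=-14.031: |R|=1.00063 >1
Interval (-14.0000, 0).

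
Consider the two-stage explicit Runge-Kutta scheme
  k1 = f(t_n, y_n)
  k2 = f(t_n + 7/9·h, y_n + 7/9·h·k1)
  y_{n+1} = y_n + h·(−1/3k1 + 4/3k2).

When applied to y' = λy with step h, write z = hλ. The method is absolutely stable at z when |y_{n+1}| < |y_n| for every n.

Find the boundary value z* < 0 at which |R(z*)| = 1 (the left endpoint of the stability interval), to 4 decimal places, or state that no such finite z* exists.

Test eqn y'=λy, z=hλ:
  k1=λy_n ⇒ h·k1=z·y_n;  k2=λ(1+7/9z)y_n ⇒ h·k2=z(1+7/9z)y_n
  y_{n+1}/y_n = 1 − 1/3z + 4/3z(1+7/9z) = 1 + z + 28/27z²
  so R(z) = 1 + z + 28/27z².

Find x<0 with |R(x)|<1.
x=-0.52: |R|=0.7604
R=1: x+28/27x²=0 ⇒ x=−27/28=-0.9643; min R=1−1/(4·28/27)=0.7589>−1
Confirm numerically:
  x=-0.814: |R|=0.87314 <1
  x=-0.644: |R|=0.78610 <1
  x=-0.552: |R|=0.76399 <1
  x=-0.479: |R|=0.75894 <1
  x=-1.421: |R|=1.67303 >1
  x=-1.357: |R|=1.55265 >1
  x=-1.172: |R|=1.25246 >1
Stable set (-0.9643, 0).

z* = -0.9643.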